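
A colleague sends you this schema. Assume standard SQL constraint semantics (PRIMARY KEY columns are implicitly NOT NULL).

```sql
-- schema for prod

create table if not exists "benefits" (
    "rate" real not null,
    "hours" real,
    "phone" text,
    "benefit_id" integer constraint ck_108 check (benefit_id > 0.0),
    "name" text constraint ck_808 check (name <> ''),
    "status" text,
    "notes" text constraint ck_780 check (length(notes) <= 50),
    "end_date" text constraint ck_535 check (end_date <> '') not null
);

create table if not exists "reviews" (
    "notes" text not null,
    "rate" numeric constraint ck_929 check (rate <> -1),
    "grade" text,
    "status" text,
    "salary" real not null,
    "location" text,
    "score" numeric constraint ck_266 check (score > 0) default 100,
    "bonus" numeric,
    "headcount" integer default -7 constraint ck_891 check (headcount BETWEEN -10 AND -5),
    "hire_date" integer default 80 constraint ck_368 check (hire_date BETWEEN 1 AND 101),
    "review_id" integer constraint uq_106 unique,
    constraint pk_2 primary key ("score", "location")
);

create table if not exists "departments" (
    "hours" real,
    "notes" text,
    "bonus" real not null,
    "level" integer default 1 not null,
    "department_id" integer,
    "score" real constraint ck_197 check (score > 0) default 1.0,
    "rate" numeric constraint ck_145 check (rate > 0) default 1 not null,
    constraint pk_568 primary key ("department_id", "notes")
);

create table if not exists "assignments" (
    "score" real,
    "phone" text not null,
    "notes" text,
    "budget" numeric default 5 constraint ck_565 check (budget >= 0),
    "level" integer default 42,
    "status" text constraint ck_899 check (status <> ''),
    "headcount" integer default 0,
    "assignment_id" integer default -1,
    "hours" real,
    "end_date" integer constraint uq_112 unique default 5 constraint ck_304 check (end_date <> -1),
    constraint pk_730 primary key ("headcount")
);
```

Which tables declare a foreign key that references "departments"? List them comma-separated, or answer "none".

none

No REFERENCES clause anywhere in the schema names departments.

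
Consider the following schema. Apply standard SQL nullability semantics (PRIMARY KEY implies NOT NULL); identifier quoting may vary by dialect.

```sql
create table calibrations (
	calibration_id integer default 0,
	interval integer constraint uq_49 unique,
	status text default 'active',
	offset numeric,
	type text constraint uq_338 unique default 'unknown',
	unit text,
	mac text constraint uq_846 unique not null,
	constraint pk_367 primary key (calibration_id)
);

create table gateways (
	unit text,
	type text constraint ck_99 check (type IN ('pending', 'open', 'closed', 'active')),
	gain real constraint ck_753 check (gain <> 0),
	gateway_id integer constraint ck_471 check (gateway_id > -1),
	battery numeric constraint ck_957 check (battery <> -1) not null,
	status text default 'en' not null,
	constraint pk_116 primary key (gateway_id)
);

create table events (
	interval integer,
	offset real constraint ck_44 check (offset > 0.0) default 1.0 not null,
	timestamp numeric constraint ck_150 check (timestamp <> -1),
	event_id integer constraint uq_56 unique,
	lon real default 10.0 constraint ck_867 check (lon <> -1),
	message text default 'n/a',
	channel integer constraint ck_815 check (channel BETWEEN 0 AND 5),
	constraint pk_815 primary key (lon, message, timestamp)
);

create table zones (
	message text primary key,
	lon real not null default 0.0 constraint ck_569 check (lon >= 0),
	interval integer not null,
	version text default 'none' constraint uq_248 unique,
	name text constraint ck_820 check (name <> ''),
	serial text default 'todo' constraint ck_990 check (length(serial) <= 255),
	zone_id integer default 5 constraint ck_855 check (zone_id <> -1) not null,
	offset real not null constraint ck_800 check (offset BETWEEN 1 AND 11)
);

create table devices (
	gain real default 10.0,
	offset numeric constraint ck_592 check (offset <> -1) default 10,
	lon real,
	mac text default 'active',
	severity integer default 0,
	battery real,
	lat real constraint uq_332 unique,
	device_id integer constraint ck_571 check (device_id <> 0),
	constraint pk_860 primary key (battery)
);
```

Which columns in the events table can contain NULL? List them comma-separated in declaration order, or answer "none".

- interval: no NOT NULL constraint applies → nullable.
- offset: declared NOT NULL → not nullable.
- timestamp: part of the PRIMARY KEY, which implies NOT NULL → not nullable.
- event_id: UNIQUE does not imply NOT NULL → nullable.
- lon: part of the PRIMARY KEY, which implies NOT NULL → not nullable.
- message: part of the PRIMARY KEY, which implies NOT NULL → not nullable.
- channel: CHECK does not forbid NULL (a CHECK constraint passes when its expression is NULL) → nullable.

interval, event_id, channel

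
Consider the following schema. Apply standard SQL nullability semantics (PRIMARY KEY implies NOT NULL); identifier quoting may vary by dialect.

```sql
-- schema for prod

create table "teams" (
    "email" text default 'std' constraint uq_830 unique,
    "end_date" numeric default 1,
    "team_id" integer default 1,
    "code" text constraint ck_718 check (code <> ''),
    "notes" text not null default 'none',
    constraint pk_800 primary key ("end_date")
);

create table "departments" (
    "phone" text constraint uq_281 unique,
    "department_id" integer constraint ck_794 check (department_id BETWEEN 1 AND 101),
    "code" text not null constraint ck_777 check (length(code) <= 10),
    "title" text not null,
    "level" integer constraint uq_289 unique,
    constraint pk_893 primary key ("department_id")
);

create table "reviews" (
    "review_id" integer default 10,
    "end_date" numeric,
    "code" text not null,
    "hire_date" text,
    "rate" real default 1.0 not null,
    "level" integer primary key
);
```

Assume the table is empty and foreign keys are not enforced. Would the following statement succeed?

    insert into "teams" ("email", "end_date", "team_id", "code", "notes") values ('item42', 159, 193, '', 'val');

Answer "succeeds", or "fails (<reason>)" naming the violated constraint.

The value '' for code violates CHECK (code <> '').

fails (CHECK on code)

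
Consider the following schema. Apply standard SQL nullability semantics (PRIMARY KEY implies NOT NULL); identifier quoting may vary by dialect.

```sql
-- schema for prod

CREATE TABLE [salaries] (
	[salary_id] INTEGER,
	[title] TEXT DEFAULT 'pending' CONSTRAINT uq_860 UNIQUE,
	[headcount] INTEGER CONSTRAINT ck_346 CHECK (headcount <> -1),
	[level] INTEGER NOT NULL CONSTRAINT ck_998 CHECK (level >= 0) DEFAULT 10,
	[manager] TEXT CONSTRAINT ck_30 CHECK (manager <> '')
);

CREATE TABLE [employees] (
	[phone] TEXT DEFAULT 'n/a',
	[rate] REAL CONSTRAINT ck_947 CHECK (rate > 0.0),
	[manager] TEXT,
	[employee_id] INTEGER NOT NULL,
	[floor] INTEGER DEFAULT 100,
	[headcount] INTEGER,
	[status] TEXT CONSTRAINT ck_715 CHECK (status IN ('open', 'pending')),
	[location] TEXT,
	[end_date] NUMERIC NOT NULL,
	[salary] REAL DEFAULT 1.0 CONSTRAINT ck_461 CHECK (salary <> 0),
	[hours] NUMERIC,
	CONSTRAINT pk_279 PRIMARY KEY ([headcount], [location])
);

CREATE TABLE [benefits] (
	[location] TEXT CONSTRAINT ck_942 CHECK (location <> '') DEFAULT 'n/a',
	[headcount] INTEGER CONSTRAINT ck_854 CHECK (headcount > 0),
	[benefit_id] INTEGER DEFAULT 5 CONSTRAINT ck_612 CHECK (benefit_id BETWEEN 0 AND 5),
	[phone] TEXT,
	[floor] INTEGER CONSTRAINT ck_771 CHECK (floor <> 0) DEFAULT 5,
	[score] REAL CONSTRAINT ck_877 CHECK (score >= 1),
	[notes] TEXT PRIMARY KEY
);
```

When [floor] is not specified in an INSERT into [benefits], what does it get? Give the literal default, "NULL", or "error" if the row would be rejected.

5

floor has an explicit DEFAULT 5.
When the column is omitted from an INSERT, that default is used.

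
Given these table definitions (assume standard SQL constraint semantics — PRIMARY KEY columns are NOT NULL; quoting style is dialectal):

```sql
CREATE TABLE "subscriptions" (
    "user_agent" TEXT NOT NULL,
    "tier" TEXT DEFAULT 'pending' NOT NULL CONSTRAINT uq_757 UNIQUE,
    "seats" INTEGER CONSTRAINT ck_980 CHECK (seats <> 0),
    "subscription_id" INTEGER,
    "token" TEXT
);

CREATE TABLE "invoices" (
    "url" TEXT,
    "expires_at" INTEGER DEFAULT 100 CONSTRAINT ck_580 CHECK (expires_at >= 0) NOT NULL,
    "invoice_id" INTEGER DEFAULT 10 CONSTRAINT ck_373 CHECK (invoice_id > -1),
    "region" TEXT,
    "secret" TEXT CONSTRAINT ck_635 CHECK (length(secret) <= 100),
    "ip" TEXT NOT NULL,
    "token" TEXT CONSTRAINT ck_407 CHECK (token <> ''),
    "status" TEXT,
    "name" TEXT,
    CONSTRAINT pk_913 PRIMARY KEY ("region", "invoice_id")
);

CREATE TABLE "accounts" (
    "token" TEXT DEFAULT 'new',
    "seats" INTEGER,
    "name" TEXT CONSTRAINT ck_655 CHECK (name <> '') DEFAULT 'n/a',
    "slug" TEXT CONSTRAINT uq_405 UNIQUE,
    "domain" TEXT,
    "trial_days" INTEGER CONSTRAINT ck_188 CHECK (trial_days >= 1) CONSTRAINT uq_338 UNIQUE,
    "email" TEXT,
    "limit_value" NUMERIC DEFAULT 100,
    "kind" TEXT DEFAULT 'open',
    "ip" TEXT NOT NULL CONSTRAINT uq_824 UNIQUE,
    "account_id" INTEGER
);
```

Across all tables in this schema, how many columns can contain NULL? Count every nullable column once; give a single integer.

18

subscriptions: 3 nullable (seats, subscription_id, token — PK none and explicit NOT NULL columns excluded).
invoices: 5 nullable (url, secret, token, status, name — PK (region, invoice_id) and explicit NOT NULL columns excluded).
accounts: 10 nullable (token, seats, name, slug, domain, trial_days, email, limit_value, kind, account_id — PK none and explicit NOT NULL columns excluded).
Total: 3 + 5 + 10 = 18.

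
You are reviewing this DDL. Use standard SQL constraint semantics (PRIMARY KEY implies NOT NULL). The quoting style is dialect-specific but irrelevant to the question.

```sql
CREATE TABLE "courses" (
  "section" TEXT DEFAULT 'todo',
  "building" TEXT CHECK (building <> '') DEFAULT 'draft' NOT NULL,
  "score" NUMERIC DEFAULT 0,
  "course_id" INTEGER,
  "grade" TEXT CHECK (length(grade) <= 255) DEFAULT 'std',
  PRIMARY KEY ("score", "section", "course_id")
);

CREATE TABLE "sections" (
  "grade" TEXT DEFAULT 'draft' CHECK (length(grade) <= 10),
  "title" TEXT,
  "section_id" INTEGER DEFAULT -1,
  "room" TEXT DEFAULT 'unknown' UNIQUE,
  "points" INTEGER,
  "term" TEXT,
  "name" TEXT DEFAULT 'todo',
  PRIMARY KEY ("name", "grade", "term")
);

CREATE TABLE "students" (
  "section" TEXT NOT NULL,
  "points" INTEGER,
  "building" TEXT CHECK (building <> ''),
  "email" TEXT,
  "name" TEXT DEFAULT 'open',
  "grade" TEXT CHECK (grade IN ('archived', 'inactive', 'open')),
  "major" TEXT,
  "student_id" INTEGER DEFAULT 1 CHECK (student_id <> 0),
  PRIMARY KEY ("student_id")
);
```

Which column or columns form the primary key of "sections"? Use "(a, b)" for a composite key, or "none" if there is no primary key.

(name, grade, term)

A table-level PRIMARY KEY clause names 3 columns: name, grade, term.
This is a composite key — the combination is unique, not each column individually.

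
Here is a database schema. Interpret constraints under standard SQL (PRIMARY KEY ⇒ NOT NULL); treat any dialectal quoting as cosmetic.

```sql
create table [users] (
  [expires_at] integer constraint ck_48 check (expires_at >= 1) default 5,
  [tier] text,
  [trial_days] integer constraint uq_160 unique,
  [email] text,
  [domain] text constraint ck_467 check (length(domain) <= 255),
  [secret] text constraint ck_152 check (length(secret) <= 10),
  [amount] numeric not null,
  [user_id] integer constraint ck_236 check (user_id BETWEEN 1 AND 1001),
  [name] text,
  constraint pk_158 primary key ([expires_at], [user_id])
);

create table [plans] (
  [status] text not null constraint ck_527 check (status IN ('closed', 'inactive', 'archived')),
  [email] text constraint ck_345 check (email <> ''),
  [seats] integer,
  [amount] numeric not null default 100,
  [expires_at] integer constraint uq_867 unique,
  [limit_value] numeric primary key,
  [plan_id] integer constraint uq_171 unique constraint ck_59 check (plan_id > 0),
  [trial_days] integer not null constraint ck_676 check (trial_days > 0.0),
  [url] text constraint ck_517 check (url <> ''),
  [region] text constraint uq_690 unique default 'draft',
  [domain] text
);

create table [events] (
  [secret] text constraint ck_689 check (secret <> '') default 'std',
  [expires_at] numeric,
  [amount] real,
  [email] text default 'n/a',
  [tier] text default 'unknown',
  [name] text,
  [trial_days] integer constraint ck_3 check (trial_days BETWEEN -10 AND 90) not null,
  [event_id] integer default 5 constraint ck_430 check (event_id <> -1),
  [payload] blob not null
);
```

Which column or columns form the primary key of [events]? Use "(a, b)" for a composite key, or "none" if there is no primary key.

none

No column is declared PRIMARY KEY inline, and there is no table-level PRIMARY KEY clause in events.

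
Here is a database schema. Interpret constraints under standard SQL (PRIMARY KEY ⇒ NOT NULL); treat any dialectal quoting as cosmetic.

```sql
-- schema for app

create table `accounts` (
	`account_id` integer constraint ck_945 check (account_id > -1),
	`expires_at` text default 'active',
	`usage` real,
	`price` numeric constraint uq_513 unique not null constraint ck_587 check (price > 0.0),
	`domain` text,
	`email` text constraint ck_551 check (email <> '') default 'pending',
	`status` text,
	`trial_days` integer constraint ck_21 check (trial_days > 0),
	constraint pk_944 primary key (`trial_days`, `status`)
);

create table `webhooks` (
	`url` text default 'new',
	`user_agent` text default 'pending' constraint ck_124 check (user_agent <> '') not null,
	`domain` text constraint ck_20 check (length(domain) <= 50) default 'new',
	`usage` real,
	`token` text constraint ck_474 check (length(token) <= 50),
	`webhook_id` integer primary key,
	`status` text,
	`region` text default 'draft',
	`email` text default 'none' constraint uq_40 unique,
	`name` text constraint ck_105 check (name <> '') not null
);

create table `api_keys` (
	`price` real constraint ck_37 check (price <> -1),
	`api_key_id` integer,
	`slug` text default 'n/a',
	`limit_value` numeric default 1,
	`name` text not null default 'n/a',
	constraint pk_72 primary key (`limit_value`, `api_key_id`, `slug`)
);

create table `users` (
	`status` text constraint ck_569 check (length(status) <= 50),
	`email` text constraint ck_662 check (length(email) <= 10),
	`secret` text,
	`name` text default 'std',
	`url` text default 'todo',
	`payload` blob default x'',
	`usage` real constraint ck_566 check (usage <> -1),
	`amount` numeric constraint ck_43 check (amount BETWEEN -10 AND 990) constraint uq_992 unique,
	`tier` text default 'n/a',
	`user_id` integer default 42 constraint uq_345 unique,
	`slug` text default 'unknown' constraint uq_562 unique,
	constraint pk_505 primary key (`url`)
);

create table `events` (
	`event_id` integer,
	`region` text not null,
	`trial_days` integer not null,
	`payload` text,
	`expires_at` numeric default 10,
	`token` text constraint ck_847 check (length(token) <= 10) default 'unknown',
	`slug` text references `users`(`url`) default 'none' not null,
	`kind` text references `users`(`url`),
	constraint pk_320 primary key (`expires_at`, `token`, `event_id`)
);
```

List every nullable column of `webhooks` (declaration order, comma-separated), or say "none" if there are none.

url, domain, usage, token, status, region, email

- url: DEFAULT only fills an omitted column; an explicit NULL is still allowed → nullable.
- user_agent: declared NOT NULL → not nullable.
- domain: CHECK does not forbid NULL (a CHECK constraint passes when its expression is NULL) → nullable.
- usage: no NOT NULL constraint applies → nullable.
- token: CHECK does not forbid NULL (a CHECK constraint passes when its expression is NULL) → nullable.
- webhook_id: part of the PRIMARY KEY, which implies NOT NULL → not nullable.
- status: no NOT NULL constraint applies → nullable.
- region: DEFAULT only fills an omitted column; an explicit NULL is still allowed → nullable.
- email: UNIQUE does not imply NOT NULL → nullable.
- name: declared NOT NULL → not nullable.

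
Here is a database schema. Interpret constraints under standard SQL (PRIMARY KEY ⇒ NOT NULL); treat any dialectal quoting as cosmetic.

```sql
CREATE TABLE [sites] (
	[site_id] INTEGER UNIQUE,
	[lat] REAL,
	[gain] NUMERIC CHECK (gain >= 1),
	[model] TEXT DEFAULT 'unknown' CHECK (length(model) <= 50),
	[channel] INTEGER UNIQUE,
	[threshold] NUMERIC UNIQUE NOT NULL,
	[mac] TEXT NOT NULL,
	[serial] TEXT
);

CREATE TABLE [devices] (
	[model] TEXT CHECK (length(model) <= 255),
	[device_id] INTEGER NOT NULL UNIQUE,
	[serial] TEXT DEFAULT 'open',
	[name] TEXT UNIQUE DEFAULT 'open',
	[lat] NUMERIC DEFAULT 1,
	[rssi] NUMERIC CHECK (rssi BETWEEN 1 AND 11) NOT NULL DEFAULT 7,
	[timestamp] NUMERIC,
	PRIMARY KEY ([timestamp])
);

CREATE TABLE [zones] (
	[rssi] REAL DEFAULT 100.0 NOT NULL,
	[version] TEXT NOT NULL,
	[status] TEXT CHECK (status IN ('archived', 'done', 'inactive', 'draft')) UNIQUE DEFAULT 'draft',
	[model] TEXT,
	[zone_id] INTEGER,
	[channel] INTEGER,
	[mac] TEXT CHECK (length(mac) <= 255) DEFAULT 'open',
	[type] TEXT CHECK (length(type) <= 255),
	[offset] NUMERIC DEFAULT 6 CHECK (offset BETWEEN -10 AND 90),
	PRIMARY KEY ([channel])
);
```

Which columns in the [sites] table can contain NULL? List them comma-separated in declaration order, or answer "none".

site_id, lat, gain, model, channel, serial

- site_id: UNIQUE does not imply NOT NULL → nullable.
- lat: no NOT NULL constraint applies → nullable.
- gain: CHECK does not forbid NULL (a CHECK constraint passes when its expression is NULL) → nullable.
- model: CHECK does not forbid NULL (a CHECK constraint passes when its expression is NULL) → nullable.
- channel: UNIQUE does not imply NOT NULL → nullable.
- threshold: declared NOT NULL → not nullable.
- mac: declared NOT NULL → not nullable.
- serial: no NOT NULL constraint applies → nullable.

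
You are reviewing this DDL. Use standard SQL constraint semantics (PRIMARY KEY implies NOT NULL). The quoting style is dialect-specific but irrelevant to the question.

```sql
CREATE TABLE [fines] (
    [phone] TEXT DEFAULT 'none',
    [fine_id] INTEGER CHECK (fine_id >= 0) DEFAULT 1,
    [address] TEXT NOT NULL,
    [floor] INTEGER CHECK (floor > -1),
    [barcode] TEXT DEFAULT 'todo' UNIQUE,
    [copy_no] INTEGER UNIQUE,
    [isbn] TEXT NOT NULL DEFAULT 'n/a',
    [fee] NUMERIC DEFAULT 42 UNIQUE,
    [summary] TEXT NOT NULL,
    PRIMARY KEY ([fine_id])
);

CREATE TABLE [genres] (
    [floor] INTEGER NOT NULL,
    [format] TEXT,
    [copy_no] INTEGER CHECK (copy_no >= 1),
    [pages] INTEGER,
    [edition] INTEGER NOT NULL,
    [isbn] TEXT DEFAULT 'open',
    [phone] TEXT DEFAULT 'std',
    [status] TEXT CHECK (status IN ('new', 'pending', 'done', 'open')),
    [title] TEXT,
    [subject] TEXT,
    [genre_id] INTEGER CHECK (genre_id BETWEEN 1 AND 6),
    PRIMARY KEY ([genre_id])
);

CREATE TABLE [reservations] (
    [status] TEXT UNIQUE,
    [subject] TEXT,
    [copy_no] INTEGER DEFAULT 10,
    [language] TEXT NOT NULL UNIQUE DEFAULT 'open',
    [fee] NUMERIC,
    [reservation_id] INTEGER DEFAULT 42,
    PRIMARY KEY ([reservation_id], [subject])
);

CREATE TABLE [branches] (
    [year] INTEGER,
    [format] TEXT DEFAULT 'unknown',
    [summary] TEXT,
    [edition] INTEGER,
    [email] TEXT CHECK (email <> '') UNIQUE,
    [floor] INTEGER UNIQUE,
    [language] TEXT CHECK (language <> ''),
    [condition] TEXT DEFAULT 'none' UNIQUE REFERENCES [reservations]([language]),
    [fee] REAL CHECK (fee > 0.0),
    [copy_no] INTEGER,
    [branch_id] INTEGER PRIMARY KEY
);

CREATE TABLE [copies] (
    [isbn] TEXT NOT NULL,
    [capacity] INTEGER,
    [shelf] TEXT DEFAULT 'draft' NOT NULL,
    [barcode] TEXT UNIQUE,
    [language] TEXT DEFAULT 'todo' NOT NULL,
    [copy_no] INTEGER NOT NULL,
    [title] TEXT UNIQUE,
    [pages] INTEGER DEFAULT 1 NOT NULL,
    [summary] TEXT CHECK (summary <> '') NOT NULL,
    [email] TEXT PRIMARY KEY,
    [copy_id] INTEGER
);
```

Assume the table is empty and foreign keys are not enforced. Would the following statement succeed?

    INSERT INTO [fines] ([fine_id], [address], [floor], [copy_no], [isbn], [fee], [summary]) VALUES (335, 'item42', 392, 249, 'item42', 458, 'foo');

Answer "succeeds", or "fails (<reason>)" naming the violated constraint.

NOT NULL columns: address is supplied; fine_id is supplied; isbn is supplied; summary is supplied.
CHECK constraints: 335 satisfies (fine_id >= 0); 392 satisfies (floor > -1).
No constraint is violated.

succeeds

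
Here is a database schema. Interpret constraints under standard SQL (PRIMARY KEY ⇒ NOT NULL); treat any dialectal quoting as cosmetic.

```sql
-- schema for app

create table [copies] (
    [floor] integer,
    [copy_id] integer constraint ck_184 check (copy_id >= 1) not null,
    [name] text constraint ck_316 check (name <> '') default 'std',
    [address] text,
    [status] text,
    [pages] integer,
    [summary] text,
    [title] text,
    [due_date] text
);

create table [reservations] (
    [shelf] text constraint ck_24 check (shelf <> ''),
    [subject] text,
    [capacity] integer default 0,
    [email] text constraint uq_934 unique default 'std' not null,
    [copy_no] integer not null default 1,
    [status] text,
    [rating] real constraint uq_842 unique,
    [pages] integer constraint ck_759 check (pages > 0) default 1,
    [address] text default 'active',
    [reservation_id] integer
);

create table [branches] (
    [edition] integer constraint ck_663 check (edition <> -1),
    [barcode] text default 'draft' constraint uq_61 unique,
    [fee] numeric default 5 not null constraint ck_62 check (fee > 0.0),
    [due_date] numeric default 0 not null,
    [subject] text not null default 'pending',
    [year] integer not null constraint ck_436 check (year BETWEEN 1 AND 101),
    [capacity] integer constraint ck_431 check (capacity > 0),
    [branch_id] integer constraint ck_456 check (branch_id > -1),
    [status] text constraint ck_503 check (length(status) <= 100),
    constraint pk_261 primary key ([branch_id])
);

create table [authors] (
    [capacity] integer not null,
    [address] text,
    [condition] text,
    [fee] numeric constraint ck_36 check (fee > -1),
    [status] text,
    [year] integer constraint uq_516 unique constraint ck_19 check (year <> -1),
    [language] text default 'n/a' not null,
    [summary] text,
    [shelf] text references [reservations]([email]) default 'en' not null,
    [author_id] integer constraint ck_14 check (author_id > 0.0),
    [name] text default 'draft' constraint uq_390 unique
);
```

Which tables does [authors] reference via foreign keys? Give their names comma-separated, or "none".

reservations

- shelf REFERENCES reservations(email).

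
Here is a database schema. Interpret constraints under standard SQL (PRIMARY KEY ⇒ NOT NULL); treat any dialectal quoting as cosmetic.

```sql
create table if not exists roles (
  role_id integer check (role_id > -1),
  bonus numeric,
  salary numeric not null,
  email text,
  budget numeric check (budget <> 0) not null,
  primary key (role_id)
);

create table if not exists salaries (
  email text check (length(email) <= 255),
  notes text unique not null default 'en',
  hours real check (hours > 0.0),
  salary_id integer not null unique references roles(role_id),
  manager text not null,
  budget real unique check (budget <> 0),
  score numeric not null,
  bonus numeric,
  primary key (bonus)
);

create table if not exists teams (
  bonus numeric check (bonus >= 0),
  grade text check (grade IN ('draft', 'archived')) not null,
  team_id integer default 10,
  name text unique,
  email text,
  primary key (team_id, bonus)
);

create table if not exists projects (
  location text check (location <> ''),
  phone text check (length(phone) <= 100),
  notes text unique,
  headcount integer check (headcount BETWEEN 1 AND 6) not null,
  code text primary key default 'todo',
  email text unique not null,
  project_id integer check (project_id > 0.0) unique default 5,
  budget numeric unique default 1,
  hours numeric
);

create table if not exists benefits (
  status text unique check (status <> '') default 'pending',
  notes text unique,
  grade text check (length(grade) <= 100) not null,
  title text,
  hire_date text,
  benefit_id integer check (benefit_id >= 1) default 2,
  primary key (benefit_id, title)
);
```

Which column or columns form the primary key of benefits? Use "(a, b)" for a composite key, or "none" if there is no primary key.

(benefit_id, title)

A table-level PRIMARY KEY clause names 2 columns: benefit_id, title.
This is a composite key — the combination is unique, not each column individually.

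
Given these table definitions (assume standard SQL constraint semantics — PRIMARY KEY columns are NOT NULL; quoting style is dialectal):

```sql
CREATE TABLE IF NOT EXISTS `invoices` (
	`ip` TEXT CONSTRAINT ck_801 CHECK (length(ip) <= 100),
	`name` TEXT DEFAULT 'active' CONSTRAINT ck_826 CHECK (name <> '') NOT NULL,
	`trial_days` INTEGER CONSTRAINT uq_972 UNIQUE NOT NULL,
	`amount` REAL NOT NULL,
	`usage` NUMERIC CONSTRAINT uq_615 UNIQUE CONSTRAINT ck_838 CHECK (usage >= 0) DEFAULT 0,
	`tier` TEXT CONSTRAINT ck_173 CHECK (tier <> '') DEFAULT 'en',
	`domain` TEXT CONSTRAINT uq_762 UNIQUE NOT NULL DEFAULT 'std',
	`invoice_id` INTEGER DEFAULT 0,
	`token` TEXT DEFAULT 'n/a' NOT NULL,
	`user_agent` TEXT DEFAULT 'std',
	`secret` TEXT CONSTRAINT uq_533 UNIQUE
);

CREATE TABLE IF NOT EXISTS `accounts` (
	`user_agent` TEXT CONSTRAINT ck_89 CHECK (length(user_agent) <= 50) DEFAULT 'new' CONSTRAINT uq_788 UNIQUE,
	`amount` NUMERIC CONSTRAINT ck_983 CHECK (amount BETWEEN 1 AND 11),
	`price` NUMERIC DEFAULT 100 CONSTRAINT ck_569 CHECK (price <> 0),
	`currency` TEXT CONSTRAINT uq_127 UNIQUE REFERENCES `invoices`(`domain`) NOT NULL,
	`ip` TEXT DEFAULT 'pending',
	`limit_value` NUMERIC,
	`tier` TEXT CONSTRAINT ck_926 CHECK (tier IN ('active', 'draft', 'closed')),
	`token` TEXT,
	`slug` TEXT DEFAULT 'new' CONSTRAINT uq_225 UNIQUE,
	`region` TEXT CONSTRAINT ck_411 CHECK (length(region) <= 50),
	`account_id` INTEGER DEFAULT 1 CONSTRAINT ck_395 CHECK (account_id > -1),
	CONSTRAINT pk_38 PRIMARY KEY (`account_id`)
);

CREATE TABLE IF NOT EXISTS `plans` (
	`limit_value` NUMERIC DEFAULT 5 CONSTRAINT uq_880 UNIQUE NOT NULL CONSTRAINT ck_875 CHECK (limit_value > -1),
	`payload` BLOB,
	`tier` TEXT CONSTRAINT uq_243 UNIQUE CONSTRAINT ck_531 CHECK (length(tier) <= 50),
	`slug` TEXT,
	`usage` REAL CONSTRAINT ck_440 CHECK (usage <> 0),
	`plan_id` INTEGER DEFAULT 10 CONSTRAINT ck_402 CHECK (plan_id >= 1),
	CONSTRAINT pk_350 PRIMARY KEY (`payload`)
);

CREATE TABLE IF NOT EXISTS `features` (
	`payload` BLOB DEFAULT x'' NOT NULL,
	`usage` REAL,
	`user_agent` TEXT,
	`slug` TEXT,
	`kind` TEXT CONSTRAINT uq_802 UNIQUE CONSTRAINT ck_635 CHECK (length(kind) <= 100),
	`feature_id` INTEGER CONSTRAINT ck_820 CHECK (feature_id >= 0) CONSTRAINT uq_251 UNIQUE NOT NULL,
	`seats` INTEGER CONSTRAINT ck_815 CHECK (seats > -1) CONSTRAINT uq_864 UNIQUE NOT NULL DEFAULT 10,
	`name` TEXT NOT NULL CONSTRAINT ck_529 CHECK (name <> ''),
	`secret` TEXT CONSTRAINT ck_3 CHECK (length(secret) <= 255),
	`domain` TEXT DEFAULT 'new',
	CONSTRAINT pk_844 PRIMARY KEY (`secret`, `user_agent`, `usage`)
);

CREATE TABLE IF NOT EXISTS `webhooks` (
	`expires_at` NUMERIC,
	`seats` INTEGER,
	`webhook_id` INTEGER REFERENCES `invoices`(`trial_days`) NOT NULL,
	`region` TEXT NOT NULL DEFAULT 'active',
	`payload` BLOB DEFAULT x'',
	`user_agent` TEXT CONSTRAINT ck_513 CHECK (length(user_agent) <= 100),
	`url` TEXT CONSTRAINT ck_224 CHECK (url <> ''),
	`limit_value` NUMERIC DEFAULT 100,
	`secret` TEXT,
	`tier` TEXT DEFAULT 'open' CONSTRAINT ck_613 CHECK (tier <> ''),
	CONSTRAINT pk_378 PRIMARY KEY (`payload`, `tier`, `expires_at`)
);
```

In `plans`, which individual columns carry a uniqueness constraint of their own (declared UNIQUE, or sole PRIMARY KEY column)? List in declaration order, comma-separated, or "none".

- limit_value: declared UNIQUE → unique.
- payload: single-column PRIMARY KEY → unique.
- tier: declared UNIQUE → unique.
- slug: no UNIQUE or single-column PK constraint.
- usage: no UNIQUE or single-column PK constraint.
- plan_id: no UNIQUE or single-column PK constraint.

limit_value, payload, tier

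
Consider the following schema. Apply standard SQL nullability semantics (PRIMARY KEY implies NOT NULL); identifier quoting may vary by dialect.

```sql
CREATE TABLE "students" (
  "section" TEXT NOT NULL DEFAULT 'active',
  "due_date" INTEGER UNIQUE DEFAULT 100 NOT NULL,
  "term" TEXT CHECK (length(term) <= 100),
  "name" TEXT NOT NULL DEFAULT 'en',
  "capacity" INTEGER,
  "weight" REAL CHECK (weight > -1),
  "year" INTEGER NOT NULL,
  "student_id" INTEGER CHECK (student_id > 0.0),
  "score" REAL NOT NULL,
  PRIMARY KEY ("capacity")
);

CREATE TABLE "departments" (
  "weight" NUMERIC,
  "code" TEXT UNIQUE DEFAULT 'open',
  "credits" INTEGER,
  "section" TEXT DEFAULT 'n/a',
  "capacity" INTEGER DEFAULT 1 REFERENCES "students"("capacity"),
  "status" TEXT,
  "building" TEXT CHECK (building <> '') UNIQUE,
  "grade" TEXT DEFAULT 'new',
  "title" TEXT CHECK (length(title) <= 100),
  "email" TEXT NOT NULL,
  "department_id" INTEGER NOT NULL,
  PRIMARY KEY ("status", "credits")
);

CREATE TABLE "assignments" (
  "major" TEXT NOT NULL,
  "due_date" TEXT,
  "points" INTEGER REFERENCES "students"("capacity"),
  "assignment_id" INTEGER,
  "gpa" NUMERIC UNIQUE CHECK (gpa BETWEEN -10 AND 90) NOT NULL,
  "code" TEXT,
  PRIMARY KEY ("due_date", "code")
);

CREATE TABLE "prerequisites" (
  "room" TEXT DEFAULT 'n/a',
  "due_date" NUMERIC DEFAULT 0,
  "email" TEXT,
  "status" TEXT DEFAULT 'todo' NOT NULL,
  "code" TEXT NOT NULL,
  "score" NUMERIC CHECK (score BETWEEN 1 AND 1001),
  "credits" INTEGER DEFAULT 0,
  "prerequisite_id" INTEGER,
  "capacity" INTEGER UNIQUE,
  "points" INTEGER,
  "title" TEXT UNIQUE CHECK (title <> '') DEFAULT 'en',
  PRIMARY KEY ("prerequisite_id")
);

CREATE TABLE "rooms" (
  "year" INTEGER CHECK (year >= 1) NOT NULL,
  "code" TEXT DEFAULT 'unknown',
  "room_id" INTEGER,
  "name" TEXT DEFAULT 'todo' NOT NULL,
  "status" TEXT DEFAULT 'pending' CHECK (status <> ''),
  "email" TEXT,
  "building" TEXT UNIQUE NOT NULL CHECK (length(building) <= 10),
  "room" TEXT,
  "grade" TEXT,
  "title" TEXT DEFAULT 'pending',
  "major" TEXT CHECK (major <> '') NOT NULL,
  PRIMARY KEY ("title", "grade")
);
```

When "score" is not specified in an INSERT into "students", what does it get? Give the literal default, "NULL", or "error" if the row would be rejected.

score has no DEFAULT clause.
Omitting it would insert NULL, but it is declared NOT NULL, so the INSERT fails.

error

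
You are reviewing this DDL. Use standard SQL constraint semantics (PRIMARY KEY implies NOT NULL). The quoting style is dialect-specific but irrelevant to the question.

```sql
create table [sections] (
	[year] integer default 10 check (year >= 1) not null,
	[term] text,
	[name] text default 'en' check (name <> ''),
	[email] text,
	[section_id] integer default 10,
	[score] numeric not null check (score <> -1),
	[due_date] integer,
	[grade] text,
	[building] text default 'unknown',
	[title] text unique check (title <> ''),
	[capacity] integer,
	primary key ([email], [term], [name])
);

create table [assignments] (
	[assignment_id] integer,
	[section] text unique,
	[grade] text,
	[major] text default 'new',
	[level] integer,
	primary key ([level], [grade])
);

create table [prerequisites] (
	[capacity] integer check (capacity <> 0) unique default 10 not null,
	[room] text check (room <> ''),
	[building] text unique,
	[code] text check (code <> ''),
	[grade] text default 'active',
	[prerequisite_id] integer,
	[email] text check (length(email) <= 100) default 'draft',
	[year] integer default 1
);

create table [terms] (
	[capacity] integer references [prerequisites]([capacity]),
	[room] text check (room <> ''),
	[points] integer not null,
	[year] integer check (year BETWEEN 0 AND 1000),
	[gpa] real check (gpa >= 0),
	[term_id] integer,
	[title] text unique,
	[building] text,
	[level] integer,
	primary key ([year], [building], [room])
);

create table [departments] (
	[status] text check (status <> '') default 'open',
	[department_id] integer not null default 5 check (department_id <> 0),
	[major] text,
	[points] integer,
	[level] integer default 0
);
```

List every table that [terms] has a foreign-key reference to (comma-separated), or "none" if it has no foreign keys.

prerequisites

- capacity REFERENCES prerequisites(capacity).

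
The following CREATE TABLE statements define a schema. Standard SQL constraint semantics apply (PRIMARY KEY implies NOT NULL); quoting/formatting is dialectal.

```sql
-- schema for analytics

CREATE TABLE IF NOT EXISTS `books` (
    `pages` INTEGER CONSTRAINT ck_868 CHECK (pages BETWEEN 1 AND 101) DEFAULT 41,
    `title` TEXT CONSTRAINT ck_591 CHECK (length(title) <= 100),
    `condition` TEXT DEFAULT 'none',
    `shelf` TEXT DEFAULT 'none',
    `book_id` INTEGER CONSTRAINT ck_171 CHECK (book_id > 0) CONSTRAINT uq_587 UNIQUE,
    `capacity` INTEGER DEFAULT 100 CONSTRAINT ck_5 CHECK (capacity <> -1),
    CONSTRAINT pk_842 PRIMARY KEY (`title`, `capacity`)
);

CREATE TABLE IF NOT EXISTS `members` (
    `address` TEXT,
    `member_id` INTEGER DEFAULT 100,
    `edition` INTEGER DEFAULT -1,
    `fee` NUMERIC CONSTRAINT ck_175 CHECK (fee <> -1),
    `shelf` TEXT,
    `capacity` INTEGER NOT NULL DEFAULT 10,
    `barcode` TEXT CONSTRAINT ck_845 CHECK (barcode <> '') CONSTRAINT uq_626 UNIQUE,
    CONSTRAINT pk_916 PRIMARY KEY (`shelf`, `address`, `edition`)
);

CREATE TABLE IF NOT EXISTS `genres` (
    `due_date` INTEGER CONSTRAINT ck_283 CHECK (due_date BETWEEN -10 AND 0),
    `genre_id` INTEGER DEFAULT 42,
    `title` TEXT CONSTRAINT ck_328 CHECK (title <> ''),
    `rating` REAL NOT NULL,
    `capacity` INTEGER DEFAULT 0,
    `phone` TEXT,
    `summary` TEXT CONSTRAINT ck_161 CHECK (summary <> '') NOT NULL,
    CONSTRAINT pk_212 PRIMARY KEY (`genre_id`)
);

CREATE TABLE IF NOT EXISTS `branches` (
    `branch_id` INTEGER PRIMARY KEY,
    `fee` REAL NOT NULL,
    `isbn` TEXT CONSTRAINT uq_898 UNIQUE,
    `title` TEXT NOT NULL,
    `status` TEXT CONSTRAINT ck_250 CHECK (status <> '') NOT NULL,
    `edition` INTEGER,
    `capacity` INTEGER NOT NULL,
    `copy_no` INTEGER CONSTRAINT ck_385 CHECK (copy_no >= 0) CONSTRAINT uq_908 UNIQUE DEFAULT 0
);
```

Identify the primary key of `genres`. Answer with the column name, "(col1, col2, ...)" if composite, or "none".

genre_id

genre_id is declared PRIMARY KEY as a table-level PRIMARY KEY clause.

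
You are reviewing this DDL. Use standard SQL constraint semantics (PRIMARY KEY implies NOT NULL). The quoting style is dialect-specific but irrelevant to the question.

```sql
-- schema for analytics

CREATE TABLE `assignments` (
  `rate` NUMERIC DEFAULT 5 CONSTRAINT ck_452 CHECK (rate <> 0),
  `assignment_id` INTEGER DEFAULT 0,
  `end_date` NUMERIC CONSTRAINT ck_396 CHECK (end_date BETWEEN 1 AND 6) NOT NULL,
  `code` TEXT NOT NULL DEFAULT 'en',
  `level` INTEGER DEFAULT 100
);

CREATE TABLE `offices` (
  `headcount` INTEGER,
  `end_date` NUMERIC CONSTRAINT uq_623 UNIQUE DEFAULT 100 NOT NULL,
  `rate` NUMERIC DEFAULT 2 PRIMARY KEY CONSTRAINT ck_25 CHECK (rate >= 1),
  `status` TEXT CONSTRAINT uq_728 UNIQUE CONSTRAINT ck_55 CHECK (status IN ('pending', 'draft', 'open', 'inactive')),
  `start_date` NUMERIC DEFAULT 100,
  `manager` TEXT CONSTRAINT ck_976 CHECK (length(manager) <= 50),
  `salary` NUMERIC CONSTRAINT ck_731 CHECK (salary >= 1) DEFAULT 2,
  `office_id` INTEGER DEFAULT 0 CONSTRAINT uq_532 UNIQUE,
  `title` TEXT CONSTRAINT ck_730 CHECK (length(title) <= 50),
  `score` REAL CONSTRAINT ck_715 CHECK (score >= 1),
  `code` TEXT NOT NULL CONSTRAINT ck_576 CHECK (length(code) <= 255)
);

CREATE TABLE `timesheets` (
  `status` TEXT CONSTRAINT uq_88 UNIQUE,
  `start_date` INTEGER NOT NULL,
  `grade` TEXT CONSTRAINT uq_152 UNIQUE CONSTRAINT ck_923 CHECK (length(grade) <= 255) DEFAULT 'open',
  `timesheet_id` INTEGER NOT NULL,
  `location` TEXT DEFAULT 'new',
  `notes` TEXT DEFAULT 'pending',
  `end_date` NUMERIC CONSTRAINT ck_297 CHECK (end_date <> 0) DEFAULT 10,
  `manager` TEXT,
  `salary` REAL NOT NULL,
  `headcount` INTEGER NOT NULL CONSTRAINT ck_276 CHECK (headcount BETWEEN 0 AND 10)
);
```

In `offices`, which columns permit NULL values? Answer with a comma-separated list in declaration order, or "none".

headcount, status, start_date, manager, salary, office_id, title, score

- headcount: no NOT NULL constraint applies → nullable.
- end_date: declared NOT NULL → not nullable.
- rate: part of the PRIMARY KEY, which implies NOT NULL → not nullable.
- status: CHECK does not forbid NULL (a CHECK constraint passes when its expression is NULL) → nullable.
- start_date: DEFAULT only fills an omitted column; an explicit NULL is still allowed → nullable.
- manager: CHECK does not forbid NULL (a CHECK constraint passes when its expression is NULL) → nullable.
- salary: CHECK does not forbid NULL (a CHECK constraint passes when its expression is NULL) → nullable.
- office_id: UNIQUE does not imply NOT NULL → nullable.
- title: CHECK does not forbid NULL (a CHECK constraint passes when its expression is NULL) → nullable.
- score: CHECK does not forbid NULL (a CHECK constraint passes when its expression is NULL) → nullable.
- code: declared NOT NULL → not nullable.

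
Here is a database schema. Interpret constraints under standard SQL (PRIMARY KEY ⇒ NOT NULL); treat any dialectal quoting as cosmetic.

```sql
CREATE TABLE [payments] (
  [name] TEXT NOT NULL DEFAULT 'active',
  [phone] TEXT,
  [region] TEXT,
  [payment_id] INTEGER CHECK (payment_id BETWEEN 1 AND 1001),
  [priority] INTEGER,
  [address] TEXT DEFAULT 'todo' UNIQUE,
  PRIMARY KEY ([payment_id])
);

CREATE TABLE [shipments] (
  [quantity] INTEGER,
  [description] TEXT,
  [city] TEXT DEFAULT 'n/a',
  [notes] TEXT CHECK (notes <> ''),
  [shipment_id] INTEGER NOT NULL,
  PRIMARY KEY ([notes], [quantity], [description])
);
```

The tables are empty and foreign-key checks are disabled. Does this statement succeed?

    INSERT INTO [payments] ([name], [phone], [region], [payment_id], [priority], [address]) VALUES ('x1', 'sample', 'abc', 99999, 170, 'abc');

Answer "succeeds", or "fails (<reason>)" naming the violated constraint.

fails (CHECK on payment_id)

The value 99999 for payment_id violates CHECK (payment_id BETWEEN 1 AND 1001).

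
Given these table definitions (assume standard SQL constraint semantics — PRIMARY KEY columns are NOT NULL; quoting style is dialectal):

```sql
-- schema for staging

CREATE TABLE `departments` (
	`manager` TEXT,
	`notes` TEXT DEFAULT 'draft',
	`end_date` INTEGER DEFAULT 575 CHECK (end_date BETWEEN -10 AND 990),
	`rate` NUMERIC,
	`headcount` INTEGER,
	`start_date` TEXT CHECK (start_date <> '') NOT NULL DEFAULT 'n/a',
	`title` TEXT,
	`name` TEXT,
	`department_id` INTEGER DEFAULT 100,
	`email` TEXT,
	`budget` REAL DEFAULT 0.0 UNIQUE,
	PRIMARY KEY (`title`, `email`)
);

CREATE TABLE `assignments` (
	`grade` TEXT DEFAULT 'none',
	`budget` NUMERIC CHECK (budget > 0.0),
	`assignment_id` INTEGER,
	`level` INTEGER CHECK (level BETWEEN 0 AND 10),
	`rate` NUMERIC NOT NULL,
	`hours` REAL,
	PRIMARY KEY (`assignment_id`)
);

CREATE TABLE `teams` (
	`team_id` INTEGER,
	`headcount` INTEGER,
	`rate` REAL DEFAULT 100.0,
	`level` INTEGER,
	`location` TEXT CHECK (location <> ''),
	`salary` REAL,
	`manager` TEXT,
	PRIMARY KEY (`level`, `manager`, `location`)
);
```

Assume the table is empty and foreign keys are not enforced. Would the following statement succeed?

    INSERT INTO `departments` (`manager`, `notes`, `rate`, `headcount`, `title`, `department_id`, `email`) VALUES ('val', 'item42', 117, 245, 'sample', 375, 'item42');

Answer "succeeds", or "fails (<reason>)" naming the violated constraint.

NOT NULL columns: email is supplied; start_date defaults to 'n/a'; title is supplied.
No constraint is violated.

succeeds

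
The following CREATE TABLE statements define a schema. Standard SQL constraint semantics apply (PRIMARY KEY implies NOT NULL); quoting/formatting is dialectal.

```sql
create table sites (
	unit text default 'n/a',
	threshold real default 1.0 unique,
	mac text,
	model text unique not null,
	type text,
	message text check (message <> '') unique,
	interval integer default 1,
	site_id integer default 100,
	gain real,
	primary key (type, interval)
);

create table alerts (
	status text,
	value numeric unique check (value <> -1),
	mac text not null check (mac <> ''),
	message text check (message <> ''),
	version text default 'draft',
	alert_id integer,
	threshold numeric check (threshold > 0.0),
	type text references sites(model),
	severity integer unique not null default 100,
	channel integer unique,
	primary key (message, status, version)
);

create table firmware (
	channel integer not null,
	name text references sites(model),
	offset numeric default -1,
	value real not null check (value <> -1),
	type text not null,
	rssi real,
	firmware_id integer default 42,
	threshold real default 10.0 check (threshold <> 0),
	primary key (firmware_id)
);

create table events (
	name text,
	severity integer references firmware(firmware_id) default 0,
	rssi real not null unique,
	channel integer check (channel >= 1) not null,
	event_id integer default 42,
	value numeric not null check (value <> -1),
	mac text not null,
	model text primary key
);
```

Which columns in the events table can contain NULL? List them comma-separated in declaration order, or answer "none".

- name: no NOT NULL constraint applies → nullable.
- severity: a foreign key column may be NULL unless separately constrained → nullable.
- rssi: declared NOT NULL → not nullable.
- channel: declared NOT NULL → not nullable.
- event_id: DEFAULT only fills an omitted column; an explicit NULL is still allowed → nullable.
- value: declared NOT NULL → not nullable.
- mac: declared NOT NULL → not nullable.
- model: part of the PRIMARY KEY, which implies NOT NULL → not nullable.

name, severity, event_id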